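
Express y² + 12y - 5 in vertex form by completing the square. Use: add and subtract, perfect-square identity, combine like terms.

(y + 6)² - 41

y² + 12y - 5
= y² + 12y + 36 - 36 - 5    [add and subtract 36]
= (y + 6)² - 36 - 5    [perfect-square identity]
= (y + 6)² - 41    [combine constants]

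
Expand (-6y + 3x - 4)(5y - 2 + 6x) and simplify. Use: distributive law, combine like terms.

(-6y + 3x - 4)(5y - 2 + 6x)
= -30y^2 + 12y - 36xy + 15xy - 6x + 18x^2 - 20y + 8 - 24x    [distributive law]
= -30y^2 - 8y - 21xy - 30x + 18x^2 + 8    [combine like terms]

-30y^2 - 8y - 21xy - 30x + 18x^2 + 8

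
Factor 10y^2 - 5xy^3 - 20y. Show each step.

5y(2y - xy^2 - 4)

10y^2 - 5xy^3 - 20y
= 5(2y^2 - xy^3 - 4y)    [factor out 5]
= 5y(2y - xy^2 - 4)    [factor out y]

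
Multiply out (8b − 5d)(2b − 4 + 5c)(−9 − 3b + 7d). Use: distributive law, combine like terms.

−48b^2 − 48b^3 + 142b^2d + 288b − 194bd − 360bc − 120b^2c + 355bcd − 70bd^2 − 180d + 140d^2 + 225cd − 175cd^2

(8b − 5d)(2b − 4 + 5c)(−9 − 3b + 7d)
= (16b^2 − 32b + 40bc − 10bd + 20d − 25cd)(−9 − 3b + 7d)    [distributive law]
= −144b^2 − 48b^3 + 112b^2d + 288b + 96b^2 − 224bd − 360bc − 120b^2c + 280bcd + 90bd + 30b^2d − 70bd^2 − 180d − 60bd + 140d^2 + 225cd + 75bcd − 175cd^2    [distributive law]
= −48b^2 − 48b^3 + 142b^2d + 288b − 194bd − 360bc − 120b^2c + 355bcd − 70bd^2 − 180d + 140d^2 + 225cd − 175cd^2    [combine like terms]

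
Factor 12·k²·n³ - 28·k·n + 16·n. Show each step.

4·n(3·k²·n² - 7·k + 4)

12·k²·n³ - 28·k·n + 16·n
= 4(3·k²·n³ - 7·k·n + 4·n)    [factor out 4]
= 4·n(3·k²·n² - 7·k + 4)    [factor out n]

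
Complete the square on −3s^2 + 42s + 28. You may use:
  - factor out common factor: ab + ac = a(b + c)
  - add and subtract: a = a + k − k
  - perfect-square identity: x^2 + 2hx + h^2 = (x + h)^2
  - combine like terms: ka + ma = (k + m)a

−3(s − 7)^2 + 175

−3s^2 + 42s + 28
= −3(s^2 − 14s) + 28    [factor out -3 from the s-terms]
= −3(s^2 − 14s + 49 − 49) + 28    [add and subtract 49 inside the bracket]
= −3(s − 7)^2 + 147 + 28    [perfect-square identity]
= −3(s − 7)^2 + 175    [combine constants]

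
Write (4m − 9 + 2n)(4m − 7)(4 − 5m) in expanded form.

384m^2 − 80m^3 − 571m + 252 + 102mn − 40m^2n − 56n

(4m − 9 + 2n)(4m − 7)(4 − 5m)
= (16m^2 − 28m − 36m + 63 + 8mn − 14n)(4 − 5m)    [distributive law]
= (16m^2 − 64m + 63 + 8mn − 14n)(4 − 5m)    [combine like terms]
= 64m^2 − 80m^3 − 256m + 320m^2 + 252 − 315m + 32mn − 40m^2n − 56n + 70mn    [distributive law]
= 384m^2 − 80m^3 − 571m + 252 + 102mn − 40m^2n − 56n    [combine like terms]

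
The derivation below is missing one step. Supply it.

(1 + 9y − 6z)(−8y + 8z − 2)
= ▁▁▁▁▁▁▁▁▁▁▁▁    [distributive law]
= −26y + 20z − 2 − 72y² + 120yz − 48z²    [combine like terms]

After distributive law, the bracketed line is:

−8y + 8z − 2 − 72y² + 72yz − 18y + 48yz − 48z² + 12z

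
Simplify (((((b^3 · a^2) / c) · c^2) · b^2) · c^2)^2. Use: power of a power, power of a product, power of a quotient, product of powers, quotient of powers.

(((((b^3 · a^2) / c) · c^2) · b^2) · c^2)^2
= (((((b^3 · a^2) / c) · c^2) · b^2)^2) · ((c^2)^2)    [power of a product]
= (((((b^3 · a^2) / c) · c^2)^2) · ((b^2)^2)) · ((c^2)^2)    [power of a product]
= (((((b^3 · a^2) / c)^2) · ((c^2)^2)) · ((b^2)^2)) · ((c^2)^2)    [power of a product]
= (((((b^3 · a^2)^2) / (c^2)) · ((c^2)^2)) · ((b^2)^2)) · ((c^2)^2)    [power of a quotient]
= ((((((b^3)^2) · ((a^2)^2)) / (c^2)) · ((c^2)^2)) · ((b^2)^2)) · ((c^2)^2)    [power of a product]
= ((((b^6 · ((a^2)^2)) / (c^2)) · ((c^2)^2)) · ((b^2)^2)) · ((c^2)^2)    [power of a power]
= ((((b^6 · a^4) / (c^2)) · ((c^2)^2)) · ((b^2)^2)) · ((c^2)^2)    [power of a power]
= ((((b^6 · a^4) / c^2) · c^4) · ((b^2)^2)) · ((c^2)^2)    [power of a power]
= ((((b^6 · a^4) / c^2) · c^4) · b^4) · ((c^2)^2)    [power of a power]
= ((((b^6 · a^4) / c^2) · c^4) · b^4) · c^4    [power of a power]
= a^4b^10c^6    [quotient of powers; product of powers]

a^4b^10c^6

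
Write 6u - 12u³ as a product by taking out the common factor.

6u - 12u³
= 6(u - 2u³)    [factor out 6]
= 6u(1 - 2u²)    [factor out u]

6u(1 - 2u²)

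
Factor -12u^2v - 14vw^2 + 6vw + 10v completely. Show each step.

2v(-6u^2 - 7w^2 + 3w + 5)

-12u^2v - 14vw^2 + 6vw + 10v
= 2(-6u^2v - 7vw^2 + 3vw + 5v)    [factor out 2]
= 2v(-6u^2 - 7w^2 + 3w + 5)    [factor out v]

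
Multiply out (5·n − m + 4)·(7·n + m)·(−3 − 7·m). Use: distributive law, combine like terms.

−105·n² − 245·m·n² − 190·m·n + 14·m²·n − 25·m² + 7·m³ − 84·n − 12·m

(5·n − m + 4)·(7·n + m)·(−3 − 7·m)
= (35·n² + 5·m·n − 7·m·n − m² + 28·n + 4·m)·(−3 − 7·m)    [distributive law]
= (35·n² − 2·m·n − m² + 28·n + 4·m)·(−3 − 7·m)    [combine like terms]
= −105·n² − 245·m·n² + 6·m·n + 14·m²·n + 3·m² + 7·m³ − 84·n − 196·m·n − 12·m − 28·m²    [distributive law]
= −105·n² − 245·m·n² − 190·m·n + 14·m²·n − 25·m² + 7·m³ − 84·n − 12·m    [combine like terms]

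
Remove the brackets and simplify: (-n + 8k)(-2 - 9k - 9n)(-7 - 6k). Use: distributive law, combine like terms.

-14n + 429kn + 378k^2n - 63n^2 - 54kn^2 + 112k + 600k^2 + 432k^3

(-n + 8k)(-2 - 9k - 9n)(-7 - 6k)
= (2n + 9kn + 9n^2 - 16k - 72k^2 - 72kn)(-7 - 6k)    [distributive law]
= (2n - 63kn + 9n^2 - 16k - 72k^2)(-7 - 6k)    [combine like terms]
= -14n - 12kn + 441kn + 378k^2n - 63n^2 - 54kn^2 + 112k + 96k^2 + 504k^2 + 432k^3    [distributive law]
= -14n + 429kn + 378k^2n - 63n^2 - 54kn^2 + 112k + 600k^2 + 432k^3    [combine like terms]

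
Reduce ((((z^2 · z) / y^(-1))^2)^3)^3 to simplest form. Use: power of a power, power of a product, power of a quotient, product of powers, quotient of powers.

((((z^2 · z) / y^(-1))^2)^3)^3
= (((z^2 · z) / y^(-1))^2)^9    [power of a power]
= ((z^2 · z) / y^(-1))^18    [power of a power]
= ((z^2 · z)^18) / ((y^(-1))^18)    [power of a quotient]
= (((z^2)^18) · (z^18)) / ((y^(-1))^18)    [power of a product]
= (z^36 · (z^18)) / ((y^(-1))^18)    [power of a power]
= z^54 / ((y^(-1))^18)    [product of powers]
= z^54 / y^(-18)    [power of a power]
= y^18z^54    [quotient of powers]

y^18z^54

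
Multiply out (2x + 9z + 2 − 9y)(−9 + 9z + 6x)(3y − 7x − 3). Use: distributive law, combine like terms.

−423xy + 6x^2 + 144x + 783xyz − 504x^2z + 225xz + 414x^2y − 84x^3 + 54yz + 189z + 243yz^2 − 567xz^2 − 243z^2 − 297y + 54 + 243y^2 − 243y^2z − 162xy^2

(2x + 9z + 2 − 9y)(−9 + 9z + 6x)(3y − 7x − 3)
= (−18x + 18xz + 12x^2 − 81z + 81z^2 + 54xz − 18 + 18z + 12x + 81y − 81yz − 54xy)(3y − 7x − 3)    [distributive law]
= (−6x + 72xz + 12x^2 − 63z + 81z^2 − 18 + 81y − 81yz − 54xy)(3y − 7x − 3)    [combine like terms]
= −18xy + 42x^2 + 18x + 216xyz − 504x^2z − 216xz + 36x^2y − 84x^3 − 36x^2 − 189yz + 441xz + 189z + 243yz^2 − 567xz^2 − 243z^2 − 54y + 126x + 54 + 243y^2 − 567xy − 243y − 243y^2z + 567xyz + 243yz − 162xy^2 + 378x^2y + 162xy    [distributive law]
= −423xy + 6x^2 + 144x + 783xyz − 504x^2z + 225xz + 414x^2y − 84x^3 + 54yz + 189z + 243yz^2 − 567xz^2 − 243z^2 − 297y + 54 + 243y^2 − 243y^2z − 162xy^2    [combine like terms]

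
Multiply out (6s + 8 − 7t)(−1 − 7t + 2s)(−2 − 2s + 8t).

−4s − 44s² + 290st + 208s²t − 546st² − 24s³ + 16 + 34t − 490t² + 392t³

(6s + 8 − 7t)(−1 − 7t + 2s)(−2 − 2s + 8t)
= (−6s − 42st + 12s² − 8 − 56t + 16s + 7t + 49t² − 14st)(−2 − 2s + 8t)    [distributive law]
= (10s − 56st + 12s² − 8 − 49t + 49t²)(−2 − 2s + 8t)    [combine like terms]
= −20s − 20s² + 80st + 112st + 112s²t − 448st² − 24s² − 24s³ + 96s²t + 16 + 16s − 64t + 98t + 98st − 392t² − 98t² − 98st² + 392t³    [distributive law]
= −4s − 44s² + 290st + 208s²t − 546st² − 24s³ + 16 + 34t − 490t² + 392t³    [combine like terms]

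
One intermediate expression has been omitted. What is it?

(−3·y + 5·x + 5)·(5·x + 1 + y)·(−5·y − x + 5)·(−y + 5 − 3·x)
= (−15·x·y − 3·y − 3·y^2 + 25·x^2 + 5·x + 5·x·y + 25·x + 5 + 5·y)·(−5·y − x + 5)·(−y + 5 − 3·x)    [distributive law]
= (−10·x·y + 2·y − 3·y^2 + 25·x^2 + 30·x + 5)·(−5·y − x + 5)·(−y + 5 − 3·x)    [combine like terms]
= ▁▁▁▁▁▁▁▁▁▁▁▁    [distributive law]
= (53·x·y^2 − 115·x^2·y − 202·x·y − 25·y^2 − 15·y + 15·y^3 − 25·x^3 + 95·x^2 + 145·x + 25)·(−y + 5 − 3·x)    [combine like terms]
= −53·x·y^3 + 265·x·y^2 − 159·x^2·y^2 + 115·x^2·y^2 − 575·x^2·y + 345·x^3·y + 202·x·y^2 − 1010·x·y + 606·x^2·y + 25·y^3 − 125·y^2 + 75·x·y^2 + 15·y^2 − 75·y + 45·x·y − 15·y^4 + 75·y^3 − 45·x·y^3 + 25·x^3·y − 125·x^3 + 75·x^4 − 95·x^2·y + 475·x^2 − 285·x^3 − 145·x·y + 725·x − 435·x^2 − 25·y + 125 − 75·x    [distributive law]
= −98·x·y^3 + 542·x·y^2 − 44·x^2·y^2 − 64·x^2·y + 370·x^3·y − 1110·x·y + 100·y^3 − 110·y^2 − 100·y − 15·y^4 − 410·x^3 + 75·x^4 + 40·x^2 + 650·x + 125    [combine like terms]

By distributive law:

(50·x·y^2 + 10·x^2·y − 50·x·y − 10·y^2 − 2·x·y + 10·y + 15·y^3 + 3·x·y^2 − 15·y^2 − 125·x^2·y − 25·x^3 + 125·x^2 − 150·x·y − 30·x^2 + 150·x − 25·y − 5·x + 25)·(−y + 5 − 3·x)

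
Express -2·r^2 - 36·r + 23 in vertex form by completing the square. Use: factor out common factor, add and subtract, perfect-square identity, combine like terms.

-2(r + 9)^2 + 185

-2·r^2 - 36·r + 23
= -2(r^2 + 18·r) + 23    [factor out -2 from the r-terms]
= -2(r^2 + 18·r + 81 - 81) + 23    [add and subtract 81 inside the bracket]
= -2(r + 9)^2 + 162 + 23    [perfect-square identity]
= -2(r + 9)^2 + 185    [combine constants]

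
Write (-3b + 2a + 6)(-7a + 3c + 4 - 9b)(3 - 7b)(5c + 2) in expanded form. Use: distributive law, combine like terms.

(-3b + 2a + 6)(-7a + 3c + 4 - 9b)(3 - 7b)(5c + 2)
= (21ab - 9bc - 12b + 27b^2 - 14a^2 + 6ac + 8a - 18ab - 42a + 18c + 24 - 54b)(3 - 7b)(5c + 2)    [distributive law]
= (3ab - 9bc - 66b + 27b^2 - 14a^2 + 6ac - 34a + 18c + 24)(3 - 7b)(5c + 2)    [combine like terms]
= (9ab - 21ab^2 - 27bc + 63b^2c - 198b + 462b^2 + 81b^2 - 189b^3 - 42a^2 + 98a^2b + 18ac - 42abc - 102a + 238ab + 54c - 126bc + 72 - 168b)(5c + 2)    [distributive law]
= (247ab - 21ab^2 - 153bc + 63b^2c - 366b + 543b^2 - 189b^3 - 42a^2 + 98a^2b + 18ac - 42abc - 102a + 54c + 72)(5c + 2)    [combine like terms]
= 1235abc + 494ab - 105ab^2c - 42ab^2 - 765bc^2 - 306bc + 315b^2c^2 + 126b^2c - 1830bc - 732b + 2715b^2c + 1086b^2 - 945b^3c - 378b^3 - 210a^2c - 84a^2 + 490a^2bc + 196a^2b + 90ac^2 + 36ac - 210abc^2 - 84abc - 510ac - 204a + 270c^2 + 108c + 360c + 144    [distributive law]
= 1151abc + 494ab - 105ab^2c - 42ab^2 - 765bc^2 - 2136bc + 315b^2c^2 + 2841b^2c - 732b + 1086b^2 - 945b^3c - 378b^3 - 210a^2c - 84a^2 + 490a^2bc + 196a^2b + 90ac^2 - 474ac - 210abc^2 - 204a + 270c^2 + 468c + 144    [combine like terms]

1151abc + 494ab - 105ab^2c - 42ab^2 - 765bc^2 - 2136bc + 315b^2c^2 + 2841b^2c - 732b + 1086b^2 - 945b^3c - 378b^3 - 210a^2c - 84a^2 + 490a^2bc + 196a^2b + 90ac^2 - 474ac - 210abc^2 - 204a + 270c^2 + 468c + 144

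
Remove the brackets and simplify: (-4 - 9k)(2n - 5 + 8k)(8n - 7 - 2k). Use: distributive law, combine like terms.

-64n^2 + 216n + 246kn - 140 - 131k + 478k^2 - 144kn^2 - 540k^2n + 144k^3

(-4 - 9k)(2n - 5 + 8k)(8n - 7 - 2k)
= (-8n + 20 - 32k - 18kn + 45k - 72k^2)(8n - 7 - 2k)    [distributive law]
= (-8n + 20 + 13k - 18kn - 72k^2)(8n - 7 - 2k)    [combine like terms]
= -64n^2 + 56n + 16kn + 160n - 140 - 40k + 104kn - 91k - 26k^2 - 144kn^2 + 126kn + 36k^2n - 576k^2n + 504k^2 + 144k^3    [distributive law]
= -64n^2 + 216n + 246kn - 140 - 131k + 478k^2 - 144kn^2 - 540k^2n + 144k^3    [combine like terms]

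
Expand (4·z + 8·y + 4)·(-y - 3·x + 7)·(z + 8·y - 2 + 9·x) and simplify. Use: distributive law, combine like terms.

-4·y·z^2 - 40·y^2·z + 284·y·z - 156·x·y·z - 12·x·z^2 + 264·x·z - 108·x^2·z + 28·z^2 - 28·z - 64·y^3 + 432·y^2 - 264·x·y^2 + 420·x·y - 216·x^2·y + 120·y + 276·x - 108·x^2 - 56

(4·z + 8·y + 4)·(-y - 3·x + 7)·(z + 8·y - 2 + 9·x)
= (-4·y·z - 12·x·z + 28·z - 8·y^2 - 24·x·y + 56·y - 4·y - 12·x + 28)·(z + 8·y - 2 + 9·x)    [distributive law]
= (-4·y·z - 12·x·z + 28·z - 8·y^2 - 24·x·y + 52·y - 12·x + 28)·(z + 8·y - 2 + 9·x)    [combine like terms]
= -4·y·z^2 - 32·y^2·z + 8·y·z - 36·x·y·z - 12·x·z^2 - 96·x·y·z + 24·x·z - 108·x^2·z + 28·z^2 + 224·y·z - 56·z + 252·x·z - 8·y^2·z - 64·y^3 + 16·y^2 - 72·x·y^2 - 24·x·y·z - 192·x·y^2 + 48·x·y - 216·x^2·y + 52·y·z + 416·y^2 - 104·y + 468·x·y - 12·x·z - 96·x·y + 24·x - 108·x^2 + 28·z + 224·y - 56 + 252·x    [distributive law]
= -4·y·z^2 - 40·y^2·z + 284·y·z - 156·x·y·z - 12·x·z^2 + 264·x·z - 108·x^2·z + 28·z^2 - 28·z - 64·y^3 + 432·y^2 - 264·x·y^2 + 420·x·y - 216·x^2·y + 120·y + 276·x - 108·x^2 - 56    [combine like terms]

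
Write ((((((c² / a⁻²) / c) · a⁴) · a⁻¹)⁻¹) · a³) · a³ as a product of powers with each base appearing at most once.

((((((c² / a⁻²) / c) · a⁴) · a⁻¹)⁻¹) · a³) · a³
= ((((((c² / a⁻²) / c) · a⁴)⁻¹) · ((a⁻¹)⁻¹)) · a³) · a³    [power of a product]
= ((((((c² / a⁻²) / c)⁻¹) · ((a⁴)⁻¹)) · ((a⁻¹)⁻¹)) · a³) · a³    [power of a product]
= ((((((c² / a⁻²)⁻¹) / (c⁻¹)) · ((a⁴)⁻¹)) · ((a⁻¹)⁻¹)) · a³) · a³    [power of a quotient]
= (((((((c²)⁻¹) / ((a⁻²)⁻¹)) / (c⁻¹)) · ((a⁴)⁻¹)) · ((a⁻¹)⁻¹)) · a³) · a³    [power of a quotient]
= (((((c⁻² / ((a⁻²)⁻¹)) / (c⁻¹)) · ((a⁴)⁻¹)) · ((a⁻¹)⁻¹)) · a³) · a³    [power of a power]
= (((((c⁻² / a²) / (c⁻¹)) · ((a⁴)⁻¹)) · ((a⁻¹)⁻¹)) · a³) · a³    [power of a power]
= (((((c⁻² / a²) / c⁻¹) · a⁻⁴) · ((a⁻¹)⁻¹)) · a³) · a³    [power of a power]
= (((((c⁻² / a²) / c⁻¹) · a⁻⁴) · a) · a³) · a³    [power of a power]
= ac⁻¹    [quotient of powers; product of powers]

ac⁻¹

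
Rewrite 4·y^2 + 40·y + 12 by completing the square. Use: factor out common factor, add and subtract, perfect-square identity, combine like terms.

4(y + 5)^2 - 88

4·y^2 + 40·y + 12
= 4(y^2 + 10·y) + 12    [factor out 4 from the y-terms]
= 4(y^2 + 10·y + 25 - 25) + 12    [add and subtract 25 inside the bracket]
= 4(y + 5)^2 - 100 + 12    [perfect-square identity]
= 4(y + 5)^2 - 88    [combine constants]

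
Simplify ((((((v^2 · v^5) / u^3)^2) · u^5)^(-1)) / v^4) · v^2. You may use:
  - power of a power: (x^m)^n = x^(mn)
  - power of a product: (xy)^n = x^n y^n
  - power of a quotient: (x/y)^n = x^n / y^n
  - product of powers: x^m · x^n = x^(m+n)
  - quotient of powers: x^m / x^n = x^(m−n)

((((((v^2 · v^5) / u^3)^2) · u^5)^(-1)) / v^4) · v^2
= ((((((v^2 · v^5) / u^3)^2)^(-1)) · ((u^5)^(-1))) / v^4) · v^2    [power of a product]
= (((((v^2 · v^5) / u^3)^(-2)) · ((u^5)^(-1))) / v^4) · v^2    [power of a power]
= (((((v^2 · v^5)^(-2)) / ((u^3)^(-2))) · ((u^5)^(-1))) / v^4) · v^2    [power of a quotient]
= ((((((v^2)^(-2)) · ((v^5)^(-2))) / ((u^3)^(-2))) · ((u^5)^(-1))) / v^4) · v^2    [power of a product]
= ((((v^(-4) · ((v^5)^(-2))) / ((u^3)^(-2))) · ((u^5)^(-1))) / v^4) · v^2    [power of a power]
= ((((v^(-4) · v^(-10)) / ((u^3)^(-2))) · ((u^5)^(-1))) / v^4) · v^2    [power of a power]
= (((v^(-14) / ((u^3)^(-2))) · ((u^5)^(-1))) / v^4) · v^2    [product of powers]
= (((v^(-14) / u^(-6)) · ((u^5)^(-1))) / v^4) · v^2    [power of a power]
= (((v^(-14) / u^(-6)) · u^(-5)) / v^4) · v^2    [power of a power]
= u·v^(-16)    [quotient of powers; product of powers]

u·v^(-16)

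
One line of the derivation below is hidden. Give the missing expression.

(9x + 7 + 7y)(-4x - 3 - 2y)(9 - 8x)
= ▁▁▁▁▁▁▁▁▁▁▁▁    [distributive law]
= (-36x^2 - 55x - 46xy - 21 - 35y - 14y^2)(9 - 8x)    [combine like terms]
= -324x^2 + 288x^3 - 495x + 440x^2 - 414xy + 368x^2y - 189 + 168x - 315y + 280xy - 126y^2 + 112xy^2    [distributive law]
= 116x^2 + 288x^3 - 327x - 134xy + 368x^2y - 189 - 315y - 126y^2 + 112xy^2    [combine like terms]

Applying distributive law to the line above:

(-36x^2 - 27x - 18xy - 28x - 21 - 14y - 28xy - 21y - 14y^2)(9 - 8x)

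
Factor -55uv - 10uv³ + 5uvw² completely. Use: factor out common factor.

-55uv - 10uv³ + 5uvw²
= 5(-11uv - 2uv³ + uvw²)    [factor out 5]
= 5uv(-11 - 2v² + w²)    [factor out uv]

5uv(-11 - 2v² + w²)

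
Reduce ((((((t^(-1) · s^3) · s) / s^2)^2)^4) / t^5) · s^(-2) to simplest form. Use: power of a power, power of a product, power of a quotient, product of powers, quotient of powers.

((((((t^(-1) · s^3) · s) / s^2)^2)^4) / t^5) · s^(-2)
= (((((t^(-1) · s^3) · s) / s^2)^8) / t^5) · s^(-2)    [power of a power]
= (((((t^(-1) · s^3) · s)^8) / ((s^2)^8)) / t^5) · s^(-2)    [power of a quotient]
= (((((t^(-1) · s^3)^8) · (s^8)) / ((s^2)^8)) / t^5) · s^(-2)    [power of a product]
= ((((((t^(-1))^8) · ((s^3)^8)) · (s^8)) / ((s^2)^8)) / t^5) · s^(-2)    [power of a product]
= ((((t^(-8) · ((s^3)^8)) · (s^8)) / ((s^2)^8)) / t^5) · s^(-2)    [power of a power]
= ((((t^(-8) · s^24) · (s^8)) / ((s^2)^8)) / t^5) · s^(-2)    [power of a power]
= ((((t^(-8) · s^24) · s^8) / s^16) / t^5) · s^(-2)    [power of a power]
= s^14t^(-13)    [quotient of powers; product of powers]

s^14t^(-13)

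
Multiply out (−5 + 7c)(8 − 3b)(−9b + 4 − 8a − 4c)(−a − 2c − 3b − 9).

−300ab + 3840bc − 45b² − 3300b − 2720a − 3136c + 1440 − 320a² + 3008ac + 1248c² + 495ab² + 513b²c + 405b³ + 120a²b + 720abc + 1212bc² + 448a²c + 1120ac² + 448c³ − 693ab²c − 630b²c² − 567b³c − 168a²bc − 420abc² − 168bc³

(−5 + 7c)(8 − 3b)(−9b + 4 − 8a − 4c)(−a − 2c − 3b − 9)
= (−40 + 15b + 56c − 21bc)(−9b + 4 − 8a − 4c)(−a − 2c − 3b − 9)    [distributive law]
= (360b − 160 + 320a + 160c − 135b² + 60b − 120ab − 60bc − 504bc + 224c − 448ac − 224c² + 189b²c − 84bc + 168abc + 84bc²)(−a − 2c − 3b − 9)    [distributive law]
= (420b − 160 + 320a + 384c − 135b² − 120ab − 648bc − 448ac − 224c² + 189b²c + 168abc + 84bc²)(−a − 2c − 3b − 9)    [combine like terms]
= −420ab − 840bc − 1260b² − 3780b + 160a + 320c + 480b + 1440 − 320a² − 640ac − 960ab − 2880a − 384ac − 768c² − 1152bc − 3456c + 135ab² + 270b²c + 405b³ + 1215b² + 120a²b + 240abc + 360ab² + 1080ab + 648abc + 1296bc² + 1944b²c + 5832bc + 448a²c + 896ac² + 1344abc + 4032ac + 224ac² + 448c³ + 672bc² + 2016c² − 189ab²c − 378b²c² − 567b³c − 1701b²c − 168a²bc − 336abc² − 504ab²c − 1512abc − 84abc² − 168bc³ − 252b²c² − 756bc²    [distributive law]
= −300ab + 3840bc − 45b² − 3300b − 2720a − 3136c + 1440 − 320a² + 3008ac + 1248c² + 495ab² + 513b²c + 405b³ + 120a²b + 720abc + 1212bc² + 448a²c + 1120ac² + 448c³ − 693ab²c − 630b²c² − 567b³c − 168a²bc − 420abc² − 168bc³    [combine like terms]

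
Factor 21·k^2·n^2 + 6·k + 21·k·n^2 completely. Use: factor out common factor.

3·k(7·k·n^2 + 2 + 7·n^2)

21·k^2·n^2 + 6·k + 21·k·n^2
= 3(7·k^2·n^2 + 2·k + 7·k·n^2)    [factor out 3]
= 3·k(7·k·n^2 + 2 + 7·n^2)    [factor out k]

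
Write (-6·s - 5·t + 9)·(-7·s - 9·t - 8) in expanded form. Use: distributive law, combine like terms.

42·s^2 + 89·s·t - 15·s + 45·t^2 - 41·t - 72

(-6·s - 5·t + 9)·(-7·s - 9·t - 8)
= 42·s^2 + 54·s·t + 48·s + 35·s·t + 45·t^2 + 40·t - 63·s - 81·t - 72    [distributive law]
= 42·s^2 + 89·s·t - 15·s + 45·t^2 - 41·t - 72    [combine like terms]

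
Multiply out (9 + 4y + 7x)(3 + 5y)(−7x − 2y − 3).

−252x − 225y − 81 − 546xy − 174y² − 210xy² − 40y³ − 147x² − 245x²y

(9 + 4y + 7x)(3 + 5y)(−7x − 2y − 3)
= (27 + 45y + 12y + 20y² + 21x + 35xy)(−7x − 2y − 3)    [distributive law]
= (27 + 57y + 20y² + 21x + 35xy)(−7x − 2y − 3)    [combine like terms]
= −189x − 54y − 81 − 399xy − 114y² − 171y − 140xy² − 40y³ − 60y² − 147x² − 42xy − 63x − 245x²y − 70xy² − 105xy    [distributive law]
= −252x − 225y − 81 − 546xy − 174y² − 210xy² − 40y³ − 147x² − 245x²y    [combine like terms]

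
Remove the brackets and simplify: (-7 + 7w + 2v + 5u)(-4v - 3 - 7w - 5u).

22v + 21 + 28w + 20u - 42vw - 49w² - 70uw - 8v² - 30uv - 25u²

(-7 + 7w + 2v + 5u)(-4v - 3 - 7w - 5u)
= 28v + 21 + 49w + 35u - 28vw - 21w - 49w² - 35uw - 8v² - 6v - 14vw - 10uv - 20uv - 15u - 35uw - 25u²    [distributive law]
= 22v + 21 + 28w + 20u - 42vw - 49w² - 70uw - 8v² - 30uv - 25u²    [combine like terms]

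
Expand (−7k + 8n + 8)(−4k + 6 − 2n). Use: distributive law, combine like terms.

28k^2 − 74k − 18kn + 32n − 16n^2 + 48

(−7k + 8n + 8)(−4k + 6 − 2n)
= 28k^2 − 42k + 14kn − 32kn + 48n − 16n^2 − 32k + 48 − 16n    [distributive law]
= 28k^2 − 74k − 18kn + 32n − 16n^2 + 48    [combine like terms]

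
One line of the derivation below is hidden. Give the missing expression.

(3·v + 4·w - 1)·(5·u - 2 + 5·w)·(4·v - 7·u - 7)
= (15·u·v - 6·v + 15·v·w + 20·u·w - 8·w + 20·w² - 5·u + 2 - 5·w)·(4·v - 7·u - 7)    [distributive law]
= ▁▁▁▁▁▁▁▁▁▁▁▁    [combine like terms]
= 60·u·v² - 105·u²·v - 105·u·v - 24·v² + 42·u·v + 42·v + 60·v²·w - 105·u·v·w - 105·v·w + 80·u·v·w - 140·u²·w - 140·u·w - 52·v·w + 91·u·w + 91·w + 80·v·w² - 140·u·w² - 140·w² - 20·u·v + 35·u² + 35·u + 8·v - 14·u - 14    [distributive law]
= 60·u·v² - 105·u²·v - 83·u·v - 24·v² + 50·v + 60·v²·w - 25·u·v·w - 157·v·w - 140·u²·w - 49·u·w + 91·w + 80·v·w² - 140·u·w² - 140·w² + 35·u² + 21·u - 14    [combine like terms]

After combine like terms, the bracketed line is:

(15·u·v - 6·v + 15·v·w + 20·u·w - 13·w + 20·w² - 5·u + 2)·(4·v - 7·u - 7)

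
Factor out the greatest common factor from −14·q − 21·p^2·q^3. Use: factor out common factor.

7·q(−2 − 3·p^2·q^2)

−14·q − 21·p^2·q^3
= 7(−2·q − 3·p^2·q^3)    [factor out 7]
= 7·q(−2 − 3·p^2·q^2)    [factor out q]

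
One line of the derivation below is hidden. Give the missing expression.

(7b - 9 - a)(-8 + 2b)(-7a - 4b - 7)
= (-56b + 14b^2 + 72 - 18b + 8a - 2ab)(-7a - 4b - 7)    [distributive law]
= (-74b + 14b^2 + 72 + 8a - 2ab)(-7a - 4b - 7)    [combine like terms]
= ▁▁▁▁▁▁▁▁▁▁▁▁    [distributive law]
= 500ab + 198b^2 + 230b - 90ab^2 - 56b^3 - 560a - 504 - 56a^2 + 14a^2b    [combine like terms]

After distributive law, the bracketed line is:

518ab + 296b^2 + 518b - 98ab^2 - 56b^3 - 98b^2 - 504a - 288b - 504 - 56a^2 - 32ab - 56a + 14a^2b + 8ab^2 + 14ab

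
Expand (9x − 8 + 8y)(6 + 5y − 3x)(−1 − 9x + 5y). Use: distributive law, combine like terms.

(9x − 8 + 8y)(6 + 5y − 3x)(−1 − 9x + 5y)
= (54x + 45xy − 27x^2 − 48 − 40y + 24x + 48y + 40y^2 − 24xy)(−1 − 9x + 5y)    [distributive law]
= (78x + 21xy − 27x^2 − 48 + 8y + 40y^2)(−1 − 9x + 5y)    [combine like terms]
= −78x − 702x^2 + 390xy − 21xy − 189x^2y + 105xy^2 + 27x^2 + 243x^3 − 135x^2y + 48 + 432x − 240y − 8y − 72xy + 40y^2 − 40y^2 − 360xy^2 + 200y^3    [distributive law]
= 354x − 675x^2 + 297xy − 324x^2y − 255xy^2 + 243x^3 + 48 − 248y + 200y^3    [combine like terms]

354x − 675x^2 + 297xy − 324x^2y − 255xy^2 + 243x^3 + 48 − 248y + 200y^3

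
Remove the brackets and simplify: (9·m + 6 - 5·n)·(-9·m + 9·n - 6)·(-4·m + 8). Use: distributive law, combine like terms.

(9·m + 6 - 5·n)·(-9·m + 9·n - 6)·(-4·m + 8)
= (-81·m² + 81·m·n - 54·m - 54·m + 54·n - 36 + 45·m·n - 45·n² + 30·n)·(-4·m + 8)    [distributive law]
= (-81·m² + 126·m·n - 108·m + 84·n - 36 - 45·n²)·(-4·m + 8)    [combine like terms]
= 324·m³ - 648·m² - 504·m²·n + 1008·m·n + 432·m² - 864·m - 336·m·n + 672·n + 144·m - 288 + 180·m·n² - 360·n²    [distributive law]
= 324·m³ - 216·m² - 504·m²·n + 672·m·n - 720·m + 672·n - 288 + 180·m·n² - 360·n²    [combine like terms]

324·m³ - 216·m² - 504·m²·n + 672·m·n - 720·m + 672·n - 288 + 180·m·n² - 360·n²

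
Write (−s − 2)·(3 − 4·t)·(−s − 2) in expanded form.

(−s − 2)·(3 − 4·t)·(−s − 2)
= (−3·s + 4·s·t − 6 + 8·t)·(−s − 2)    [distributive law]
= 3·s^2 + 6·s − 4·s^2·t − 8·s·t + 6·s + 12 − 8·s·t − 16·t    [distributive law]
= 3·s^2 + 12·s − 4·s^2·t − 16·s·t + 12 − 16·t    [combine like terms]

3·s^2 + 12·s − 4·s^2·t − 16·s·t + 12 − 16·t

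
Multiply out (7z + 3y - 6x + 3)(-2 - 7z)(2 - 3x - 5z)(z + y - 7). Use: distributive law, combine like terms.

(7z + 3y - 6x + 3)(-2 - 7z)(2 - 3x - 5z)(z + y - 7)
= (-14z - 49z^2 - 6y - 21yz + 12x + 42xz - 6 - 21z)(2 - 3x - 5z)(z + y - 7)    [distributive law]
= (-35z - 49z^2 - 6y - 21yz + 12x + 42xz - 6)(2 - 3x - 5z)(z + y - 7)    [combine like terms]
= (-70z + 105xz + 175z^2 - 98z^2 + 147xz^2 + 245z^3 - 12y + 18xy + 30yz - 42yz + 63xyz + 105yz^2 + 24x - 36x^2 - 60xz + 84xz - 126x^2z - 210xz^2 - 12 + 18x + 30z)(z + y - 7)    [distributive law]
= (-40z + 129xz + 77z^2 - 63xz^2 + 245z^3 - 12y + 18xy - 12yz + 63xyz + 105yz^2 + 42x - 36x^2 - 126x^2z - 12)(z + y - 7)    [combine like terms]
= -40z^2 - 40yz + 280z + 129xz^2 + 129xyz - 903xz + 77z^3 + 77yz^2 - 539z^2 - 63xz^3 - 63xyz^2 + 441xz^2 + 245z^4 + 245yz^3 - 1715z^3 - 12yz - 12y^2 + 84y + 18xyz + 18xy^2 - 126xy - 12yz^2 - 12y^2z + 84yz + 63xyz^2 + 63xy^2z - 441xyz + 105yz^3 + 105y^2z^2 - 735yz^2 + 42xz + 42xy - 294x - 36x^2z - 36x^2y + 252x^2 - 126x^2z^2 - 126x^2yz + 882x^2z - 12z - 12y + 84    [distributive law]
= -579z^2 + 32yz + 268z + 570xz^2 - 294xyz - 861xz - 1638z^3 - 670yz^2 - 63xz^3 + 245z^4 + 350yz^3 - 12y^2 + 72y + 18xy^2 - 84xy - 12y^2z + 63xy^2z + 105y^2z^2 - 294x + 846x^2z - 36x^2y + 252x^2 - 126x^2z^2 - 126x^2yz + 84    [combine like terms]

-579z^2 + 32yz + 268z + 570xz^2 - 294xyz - 861xz - 1638z^3 - 670yz^2 - 63xz^3 + 245z^4 + 350yz^3 - 12y^2 + 72y + 18xy^2 - 84xy - 12y^2z + 63xy^2z + 105y^2z^2 - 294x + 846x^2z - 36x^2y + 252x^2 - 126x^2z^2 - 126x^2yz + 84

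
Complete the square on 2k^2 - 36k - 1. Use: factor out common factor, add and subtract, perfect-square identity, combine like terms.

2k^2 - 36k - 1
= 2(k^2 - 18k) - 1    [factor out 2 from the k-terms]
= 2(k^2 - 18k + 81 - 81) - 1    [add and subtract 81 inside the bracket]
= 2(k - 9)^2 - 162 - 1    [perfect-square identity]
= 2(k - 9)^2 - 163    [combine constants]

2(k - 9)^2 - 163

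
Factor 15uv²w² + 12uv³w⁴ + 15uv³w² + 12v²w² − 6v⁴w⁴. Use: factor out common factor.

15uv²w² + 12uv³w⁴ + 15uv³w² + 12v²w² − 6v⁴w⁴
= 3(5uv²w² + 4uv³w⁴ + 5uv³w² + 4v²w² − 2v⁴w⁴)    [factor out 3]
= 3v²w²(5u + 4uvw² + 5uv + 4 − 2v²w²)    [factor out v²w²]

3v²w²(5u + 4uvw² + 5uv + 4 − 2v²w²)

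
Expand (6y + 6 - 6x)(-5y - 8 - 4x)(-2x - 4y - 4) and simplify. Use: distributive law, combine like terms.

(6y + 6 - 6x)(-5y - 8 - 4x)(-2x - 4y - 4)
= (-30y^2 - 48y - 24xy - 30y - 48 - 24x + 30xy + 48x + 24x^2)(-2x - 4y - 4)    [distributive law]
= (-30y^2 - 78y + 6xy - 48 + 24x + 24x^2)(-2x - 4y - 4)    [combine like terms]
= 60xy^2 + 120y^3 + 120y^2 + 156xy + 312y^2 + 312y - 12x^2y - 24xy^2 - 24xy + 96x + 192y + 192 - 48x^2 - 96xy - 96x - 48x^3 - 96x^2y - 96x^2    [distributive law]
= 36xy^2 + 120y^3 + 432y^2 + 36xy + 504y - 108x^2y + 192 - 144x^2 - 48x^3    [combine like terms]

36xy^2 + 120y^3 + 432y^2 + 36xy + 504y - 108x^2y + 192 - 144x^2 - 48x^3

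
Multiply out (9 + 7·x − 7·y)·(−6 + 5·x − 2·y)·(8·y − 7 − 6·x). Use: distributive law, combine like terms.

(9 + 7·x − 7·y)·(−6 + 5·x − 2·y)·(8·y − 7 − 6·x)
= (−54 + 45·x − 18·y − 42·x + 35·x^2 − 14·x·y + 42·y − 35·x·y + 14·y^2)·(8·y − 7 − 6·x)    [distributive law]
= (−54 + 3·x + 24·y + 35·x^2 − 49·x·y + 14·y^2)·(8·y − 7 − 6·x)    [combine like terms]
= −432·y + 378 + 324·x + 24·x·y − 21·x − 18·x^2 + 192·y^2 − 168·y − 144·x·y + 280·x^2·y − 245·x^2 − 210·x^3 − 392·x·y^2 + 343·x·y + 294·x^2·y + 112·y^3 − 98·y^2 − 84·x·y^2    [distributive law]
= −600·y + 378 + 303·x + 223·x·y − 263·x^2 + 94·y^2 + 574·x^2·y − 210·x^3 − 476·x·y^2 + 112·y^3    [combine like terms]

−600·y + 378 + 303·x + 223·x·y − 263·x^2 + 94·y^2 + 574·x^2·y − 210·x^3 − 476·x·y^2 + 112·y^3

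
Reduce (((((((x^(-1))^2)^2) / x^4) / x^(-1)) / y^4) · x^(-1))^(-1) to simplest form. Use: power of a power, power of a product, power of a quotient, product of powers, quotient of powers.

x^8y^4

(((((((x^(-1))^2)^2) / x^4) / x^(-1)) / y^4) · x^(-1))^(-1)
= (((((((x^(-1))^2)^2) / x^4) / x^(-1)) / y^4)^(-1)) · ((x^(-1))^(-1))    [power of a product]
= (((((((x^(-1))^2)^2) / x^4) / x^(-1))^(-1)) / ((y^4)^(-1))) · ((x^(-1))^(-1))    [power of a quotient]
= (((((((x^(-1))^2)^2) / x^4)^(-1)) / ((x^(-1))^(-1))) / ((y^4)^(-1))) · ((x^(-1))^(-1))    [power of a quotient]
= (((((((x^(-1))^2)^2)^(-1)) / ((x^4)^(-1))) / ((x^(-1))^(-1))) / ((y^4)^(-1))) · ((x^(-1))^(-1))    [power of a quotient]
= ((((((x^(-1))^2)^(-2)) / ((x^4)^(-1))) / ((x^(-1))^(-1))) / ((y^4)^(-1))) · ((x^(-1))^(-1))    [power of a power]
= (((((x^(-1))^(-4)) / ((x^4)^(-1))) / ((x^(-1))^(-1))) / ((y^4)^(-1))) · ((x^(-1))^(-1))    [power of a power]
= (((x^4 / ((x^4)^(-1))) / ((x^(-1))^(-1))) / ((y^4)^(-1))) · ((x^(-1))^(-1))    [power of a power]
= (((x^4 / x^(-4)) / ((x^(-1))^(-1))) / ((y^4)^(-1))) · ((x^(-1))^(-1))    [power of a power]
= ((x^8 / ((x^(-1))^(-1))) / ((y^4)^(-1))) · ((x^(-1))^(-1))    [quotient of powers]
= ((x^8 / x) / ((y^4)^(-1))) · ((x^(-1))^(-1))    [power of a power]
= (x^7 / ((y^4)^(-1))) · ((x^(-1))^(-1))    [quotient of powers]
= (x^7 / y^(-4)) · ((x^(-1))^(-1))    [power of a power]
= (x^7 / y^(-4)) · x    [power of a power]
= x^8y^4    [quotient of powers; product of powers]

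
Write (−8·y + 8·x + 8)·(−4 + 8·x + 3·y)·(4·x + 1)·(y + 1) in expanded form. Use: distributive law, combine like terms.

(−8·y + 8·x + 8)·(−4 + 8·x + 3·y)·(4·x + 1)·(y + 1)
= (32·y − 64·x·y − 24·y² − 32·x + 64·x² + 24·x·y − 32 + 64·x + 24·y)·(4·x + 1)·(y + 1)    [distributive law]
= (56·y − 40·x·y − 24·y² + 32·x + 64·x² − 32)·(4·x + 1)·(y + 1)    [combine like terms]
= (224·x·y + 56·y − 160·x²·y − 40·x·y − 96·x·y² − 24·y² + 128·x² + 32·x + 256·x³ + 64·x² − 128·x − 32)·(y + 1)    [distributive law]
= (184·x·y + 56·y − 160·x²·y − 96·x·y² − 24·y² + 192·x² − 96·x + 256·x³ − 32)·(y + 1)    [combine like terms]
= 184·x·y² + 184·x·y + 56·y² + 56·y − 160·x²·y² − 160·x²·y − 96·x·y³ − 96·x·y² − 24·y³ − 24·y² + 192·x²·y + 192·x² − 96·x·y − 96·x + 256·x³·y + 256·x³ − 32·y − 32    [distributive law]
= 88·x·y² + 88·x·y + 32·y² + 24·y − 160·x²·y² + 32·x²·y − 96·x·y³ − 24·y³ + 192·x² − 96·x + 256·x³·y + 256·x³ − 32    [combine like terms]

88·x·y² + 88·x·y + 32·y² + 24·y − 160·x²·y² + 32·x²·y − 96·x·y³ − 24·y³ + 192·x² − 96·x + 256·x³·y + 256·x³ − 32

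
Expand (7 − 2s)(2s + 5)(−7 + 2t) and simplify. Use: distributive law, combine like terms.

−28s + 8st − 245 + 70t + 28s^2 − 8s^2t

(7 − 2s)(2s + 5)(−7 + 2t)
= (14s + 35 − 4s^2 − 10s)(−7 + 2t)    [distributive law]
= (4s + 35 − 4s^2)(−7 + 2t)    [combine like terms]
= −28s + 8st − 245 + 70t + 28s^2 − 8s^2t    [distributive law]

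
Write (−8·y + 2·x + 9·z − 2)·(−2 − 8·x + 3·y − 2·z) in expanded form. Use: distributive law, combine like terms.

(−8·y + 2·x + 9·z − 2)·(−2 − 8·x + 3·y − 2·z)
= 16·y + 64·x·y − 24·y^2 + 16·y·z − 4·x − 16·x^2 + 6·x·y − 4·x·z − 18·z − 72·x·z + 27·y·z − 18·z^2 + 4 + 16·x − 6·y + 4·z    [distributive law]
= 10·y + 70·x·y − 24·y^2 + 43·y·z + 12·x − 16·x^2 − 76·x·z − 14·z − 18·z^2 + 4    [combine like terms]

10·y + 70·x·y − 24·y^2 + 43·y·z + 12·x − 16·x^2 − 76·x·z − 14·z − 18·z^2 + 4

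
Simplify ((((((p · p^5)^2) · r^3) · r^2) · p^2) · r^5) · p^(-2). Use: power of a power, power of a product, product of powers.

((((((p · p^5)^2) · r^3) · r^2) · p^2) · r^5) · p^(-2)
= ((((((p^2) · ((p^5)^2)) · r^3) · r^2) · p^2) · r^5) · p^(-2)    [power of a product]
= (((((p^2 · p^10) · r^3) · r^2) · p^2) · r^5) · p^(-2)    [power of a power]
= ((((p^12 · r^3) · r^2) · p^2) · r^5) · p^(-2)    [product of powers]
= p^12·r^10    [product of powers]

p^12·r^10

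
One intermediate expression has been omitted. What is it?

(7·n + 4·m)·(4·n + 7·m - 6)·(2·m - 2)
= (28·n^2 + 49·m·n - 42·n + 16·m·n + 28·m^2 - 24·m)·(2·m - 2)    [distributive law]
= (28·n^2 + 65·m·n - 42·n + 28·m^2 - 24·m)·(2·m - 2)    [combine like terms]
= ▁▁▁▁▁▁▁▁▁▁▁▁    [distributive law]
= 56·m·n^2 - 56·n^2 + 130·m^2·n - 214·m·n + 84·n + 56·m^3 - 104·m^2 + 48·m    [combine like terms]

By distributive law:

56·m·n^2 - 56·n^2 + 130·m^2·n - 130·m·n - 84·m·n + 84·n + 56·m^3 - 56·m^2 - 48·m^2 + 48·m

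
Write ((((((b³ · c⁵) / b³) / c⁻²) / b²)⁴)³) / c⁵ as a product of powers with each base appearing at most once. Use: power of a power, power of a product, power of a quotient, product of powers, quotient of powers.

((((((b³ · c⁵) / b³) / c⁻²) / b²)⁴)³) / c⁵
= (((((b³ · c⁵) / b³) / c⁻²) / b²)¹²) / c⁵    [power of a power]
= (((((b³ · c⁵) / b³) / c⁻²)¹²) / ((b²)¹²)) / c⁵    [power of a quotient]
= (((((b³ · c⁵) / b³)¹²) / ((c⁻²)¹²)) / ((b²)¹²)) / c⁵    [power of a quotient]
= (((((b³ · c⁵)¹²) / ((b³)¹²)) / ((c⁻²)¹²)) / ((b²)¹²)) / c⁵    [power of a quotient]
= ((((((b³)¹²) · ((c⁵)¹²)) / ((b³)¹²)) / ((c⁻²)¹²)) / ((b²)¹²)) / c⁵    [power of a product]
= ((((b³⁶ · ((c⁵)¹²)) / ((b³)¹²)) / ((c⁻²)¹²)) / ((b²)¹²)) / c⁵    [power of a power]
= ((((b³⁶ · c⁶⁰) / ((b³)¹²)) / ((c⁻²)¹²)) / ((b²)¹²)) / c⁵    [power of a power]
= ((((b³⁶ · c⁶⁰) / b³⁶) / ((c⁻²)¹²)) / ((b²)¹²)) / c⁵    [power of a power]
= ((((b³⁶ · c⁶⁰) / b³⁶) / c⁻²⁴) / ((b²)¹²)) / c⁵    [power of a power]
= ((((b³⁶ · c⁶⁰) / b³⁶) / c⁻²⁴) / b²⁴) / c⁵    [power of a power]
= b⁻²⁴c⁷⁹    [quotient of powers; product of powers]

b⁻²⁴c⁷⁹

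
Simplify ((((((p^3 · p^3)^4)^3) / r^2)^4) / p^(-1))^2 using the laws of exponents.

((((((p^3 · p^3)^4)^3) / r^2)^4) / p^(-1))^2
= ((((((p^3 · p^3)^4)^3) / r^2)^4)^2) / ((p^(-1))^2)    [power of a quotient]
= (((((p^3 · p^3)^4)^3) / r^2)^8) / ((p^(-1))^2)    [power of a power]
= (((((p^3 · p^3)^4)^3)^8) / ((r^2)^8)) / ((p^(-1))^2)    [power of a quotient]
= ((((p^3 · p^3)^4)^24) / ((r^2)^8)) / ((p^(-1))^2)    [power of a power]
= (((p^3 · p^3)^96) / ((r^2)^8)) / ((p^(-1))^2)    [power of a power]
= ((((p^3)^96) · ((p^3)^96)) / ((r^2)^8)) / ((p^(-1))^2)    [power of a product]
= ((p^288 · ((p^3)^96)) / ((r^2)^8)) / ((p^(-1))^2)    [power of a power]
= ((p^288 · p^288) / ((r^2)^8)) / ((p^(-1))^2)    [power of a power]
= (p^576 / ((r^2)^8)) / ((p^(-1))^2)    [product of powers]
= (p^576 / r^16) / ((p^(-1))^2)    [power of a power]
= (p^576 / r^16) / p^(-2)    [power of a power]
= p^578r^(-16)    [quotient of powers]

p^578r^(-16)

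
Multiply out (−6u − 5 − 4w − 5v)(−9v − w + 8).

54uv + 6uw − 48u + 5v − 27w − 40 + 41vw + 4w^2 + 45v^2

(−6u − 5 − 4w − 5v)(−9v − w + 8)
= 54uv + 6uw − 48u + 45v + 5w − 40 + 36vw + 4w^2 − 32w + 45v^2 + 5vw − 40v    [distributive law]
= 54uv + 6uw − 48u + 5v − 27w − 40 + 41vw + 4w^2 + 45v^2    [combine like terms]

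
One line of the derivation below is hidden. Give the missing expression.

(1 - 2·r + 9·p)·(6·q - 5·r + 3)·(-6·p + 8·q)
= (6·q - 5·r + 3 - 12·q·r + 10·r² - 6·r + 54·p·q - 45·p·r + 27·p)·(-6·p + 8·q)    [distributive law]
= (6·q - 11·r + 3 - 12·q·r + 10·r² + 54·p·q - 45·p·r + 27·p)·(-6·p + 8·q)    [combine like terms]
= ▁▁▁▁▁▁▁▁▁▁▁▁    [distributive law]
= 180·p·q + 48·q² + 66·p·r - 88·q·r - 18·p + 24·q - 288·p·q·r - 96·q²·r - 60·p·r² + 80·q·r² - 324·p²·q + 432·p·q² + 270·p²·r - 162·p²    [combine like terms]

Applying distributive law to the line above:

-36·p·q + 48·q² + 66·p·r - 88·q·r - 18·p + 24·q + 72·p·q·r - 96·q²·r - 60·p·r² + 80·q·r² - 324·p²·q + 432·p·q² + 270·p²·r - 360·p·q·r - 162·p² + 216·p·q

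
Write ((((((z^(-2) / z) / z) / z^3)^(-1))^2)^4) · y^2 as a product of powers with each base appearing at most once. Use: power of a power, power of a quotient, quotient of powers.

y^2·z^56

((((((z^(-2) / z) / z) / z^3)^(-1))^2)^4) · y^2
= (((((z^(-2) / z) / z) / z^3)^(-1))^8) · y^2    [power of a power]
= ((((z^(-2) / z) / z) / z^3)^(-8)) · y^2    [power of a power]
= ((((z^(-2) / z) / z)^(-8)) / ((z^3)^(-8))) · y^2    [power of a quotient]
= ((((z^(-2) / z)^(-8)) / (z^(-8))) / ((z^3)^(-8))) · y^2    [power of a quotient]
= (((((z^(-2))^(-8)) / (z^(-8))) / (z^(-8))) / ((z^3)^(-8))) · y^2    [power of a quotient]
= (((z^16 / (z^(-8))) / (z^(-8))) / ((z^3)^(-8))) · y^2    [power of a power]
= ((z^24 / (z^(-8))) / ((z^3)^(-8))) · y^2    [quotient of powers]
= (z^32 / ((z^3)^(-8))) · y^2    [quotient of powers]
= (z^32 / z^(-24)) · y^2    [power of a power]
= z^56 · y^2    [quotient of powers]
= y^2·z^56    [rearrange]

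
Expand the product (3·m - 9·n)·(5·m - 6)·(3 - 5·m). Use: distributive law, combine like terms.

(3·m - 9·n)·(5·m - 6)·(3 - 5·m)
= (15·m^2 - 18·m - 45·m·n + 54·n)·(3 - 5·m)    [distributive law]
= 45·m^2 - 75·m^3 - 54·m + 90·m^2 - 135·m·n + 225·m^2·n + 162·n - 270·m·n    [distributive law]
= 135·m^2 - 75·m^3 - 54·m - 405·m·n + 225·m^2·n + 162·n    [combine like terms]

135·m^2 - 75·m^3 - 54·m - 405·m·n + 225·m^2·n + 162·n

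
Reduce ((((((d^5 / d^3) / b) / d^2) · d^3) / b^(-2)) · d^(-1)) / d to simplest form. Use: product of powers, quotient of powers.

((((((d^5 / d^3) / b) / d^2) · d^3) / b^(-2)) · d^(-1)) / d
= (((((d^2 / b) / d^2) · d^3) / b^(-2)) · d^(-1)) / d    [quotient of powers]
= bd    [quotient of powers; product of powers]

bd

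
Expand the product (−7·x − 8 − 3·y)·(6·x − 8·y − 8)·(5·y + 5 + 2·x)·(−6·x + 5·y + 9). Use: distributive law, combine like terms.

(−7·x − 8 − 3·y)·(6·x − 8·y − 8)·(5·y + 5 + 2·x)·(−6·x + 5·y + 9)
= (−42·x^2 + 56·x·y + 56·x − 48·x + 64·y + 64 − 18·x·y + 24·y^2 + 24·y)·(5·y + 5 + 2·x)·(−6·x + 5·y + 9)    [distributive law]
= (−42·x^2 + 38·x·y + 8·x + 88·y + 64 + 24·y^2)·(5·y + 5 + 2·x)·(−6·x + 5·y + 9)    [combine like terms]
= (−210·x^2·y − 210·x^2 − 84·x^3 + 190·x·y^2 + 190·x·y + 76·x^2·y + 40·x·y + 40·x + 16·x^2 + 440·y^2 + 440·y + 176·x·y + 320·y + 320 + 128·x + 120·y^3 + 120·y^2 + 48·x·y^2)·(−6·x + 5·y + 9)    [distributive law]
= (−134·x^2·y − 194·x^2 − 84·x^3 + 238·x·y^2 + 406·x·y + 168·x + 560·y^2 + 760·y + 320 + 120·y^3)·(−6·x + 5·y + 9)    [combine like terms]
= 804·x^3·y − 670·x^2·y^2 − 1206·x^2·y + 1164·x^3 − 970·x^2·y − 1746·x^2 + 504·x^4 − 420·x^3·y − 756·x^3 − 1428·x^2·y^2 + 1190·x·y^3 + 2142·x·y^2 − 2436·x^2·y + 2030·x·y^2 + 3654·x·y − 1008·x^2 + 840·x·y + 1512·x − 3360·x·y^2 + 2800·y^3 + 5040·y^2 − 4560·x·y + 3800·y^2 + 6840·y − 1920·x + 1600·y + 2880 − 720·x·y^3 + 600·y^4 + 1080·y^3    [distributive law]
= 384·x^3·y − 2098·x^2·y^2 − 4612·x^2·y + 408·x^3 − 2754·x^2 + 504·x^4 + 470·x·y^3 + 812·x·y^2 − 66·x·y − 408·x + 3880·y^3 + 8840·y^2 + 8440·y + 2880 + 600·y^4    [combine like terms]

384·x^3·y − 2098·x^2·y^2 − 4612·x^2·y + 408·x^3 − 2754·x^2 + 504·x^4 + 470·x·y^3 + 812·x·y^2 − 66·x·y − 408·x + 3880·y^3 + 8840·y^2 + 8440·y + 2880 + 600·y^4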